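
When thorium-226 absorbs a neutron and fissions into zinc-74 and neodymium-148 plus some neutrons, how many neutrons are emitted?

5

Conserve mass number: 227 = 74 + 148 + k, so k = 227 − 222 = 5.
Check atomic number: 90 = 30 + 60 + 0 = 90. ✓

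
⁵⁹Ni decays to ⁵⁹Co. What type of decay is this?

ΔA = 59 − 59 = 0; ΔZ = 27 − 28 = -1.
A is unchanged and Z drops by 1 — a proton has become a neutron (β⁺ emission or electron capture).

beta-plus decay or electron capture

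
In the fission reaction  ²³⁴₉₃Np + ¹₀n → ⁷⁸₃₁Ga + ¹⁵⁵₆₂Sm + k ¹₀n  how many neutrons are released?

2

Conserve mass number: 235 = 78 + 155 + k, so k = 235 − 233 = 2.
Check atomic number: 93 = 31 + 62 + 0 = 93. ✓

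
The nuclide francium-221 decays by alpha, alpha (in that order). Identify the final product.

Bi-213

Start: (A, Z) = (221, 87).
After α: (217, 85).
After α: (213, 83).
Z = 83 is bismuth.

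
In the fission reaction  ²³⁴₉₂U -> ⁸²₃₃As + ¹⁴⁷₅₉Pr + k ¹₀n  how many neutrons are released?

5

Conserve mass number: 234 = 82 + 147 + k, so k = 234 − 229 = 5.
Check atomic number: 92 = 33 + 59 + 0 = 92. ✓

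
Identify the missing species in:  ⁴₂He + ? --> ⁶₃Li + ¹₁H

He-3

Conserve mass number: 4 + A = 6 + 1, so A = 3.
Conserve atomic number: 2 + Z = 3 + 1, so Z = 2.
Z = 2 is helium, so the species is ³₂He.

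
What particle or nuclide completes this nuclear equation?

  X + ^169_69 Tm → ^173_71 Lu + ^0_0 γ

alpha particle

Conserve mass number: A + 169 = 173 + 0, so A = 4.
Conserve atomic number: Z + 69 = 71 + 0, so Z = 2.
A = 4 and Z = 2 is ^4_2 He — an alpha particle.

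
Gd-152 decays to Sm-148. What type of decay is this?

alpha decay

ΔA = 148 − 152 = -4; ΔZ = 62 − 64 = -2.
A drops by 4 and Z drops by 2 — the signature of alpha emission.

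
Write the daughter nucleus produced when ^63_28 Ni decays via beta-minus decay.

Cu-63

Beta-minus decay: mass number changes by +0, atomic number by +1.
A: 63 = 63; Z: 28 + 1 = 29.
Z = 29 is copper, so the daughter is ^63_29 Cu.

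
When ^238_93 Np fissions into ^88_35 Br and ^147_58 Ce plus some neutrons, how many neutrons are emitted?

Conserve mass number: 238 = 88 + 147 + k, so k = 238 − 235 = 3.
Check atomic number: 93 = 35 + 58 + 0 = 93. ✓

3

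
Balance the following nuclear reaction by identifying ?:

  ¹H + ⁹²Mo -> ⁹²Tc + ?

neutron

Conserve mass number: 1 + 92 = 92 + A, so A = 1.
Conserve atomic number: 1 + 42 = 43 + Z, so Z = 0.
A = 1 and Z = 0 is ¹n — a neutron.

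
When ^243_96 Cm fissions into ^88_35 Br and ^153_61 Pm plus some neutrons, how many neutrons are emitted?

Conserve mass number: 243 = 88 + 153 + k, so k = 243 − 241 = 2.
Check atomic number: 96 = 35 + 61 + 0 = 96. ✓

2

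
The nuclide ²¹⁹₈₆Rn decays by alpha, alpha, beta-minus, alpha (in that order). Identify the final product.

Start: (A, Z) = (219, 86).
After α: (215, 84).
After α: (211, 82).
After β⁻: (211, 83).
After α: (207, 81).
Z = 81 is thallium.

Tl-207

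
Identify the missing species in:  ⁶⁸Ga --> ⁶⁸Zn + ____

Conserve mass number: 68 = 68 + A, so A = 0.
Conserve atomic number: 31 = 30 + Z, so Z = 1.
A = 0 and Z = 1 is e⁺ — a positron.

positron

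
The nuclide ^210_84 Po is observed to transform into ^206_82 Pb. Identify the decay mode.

alpha decay

ΔA = 206 − 210 = -4; ΔZ = 82 − 84 = -2.
A drops by 4 and Z drops by 2 — the signature of alpha emission.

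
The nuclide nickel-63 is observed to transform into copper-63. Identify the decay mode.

ΔA = 63 − 63 = 0; ΔZ = 29 − 28 = +1.
A is unchanged and Z rises by 1 — a neutron has become a proton (β⁻ decay).

beta-minus decay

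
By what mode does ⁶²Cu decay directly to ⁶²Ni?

beta-plus decay or electron capture

ΔA = 62 − 62 = 0; ΔZ = 28 − 29 = -1.
A is unchanged and Z drops by 1 — a proton has become a neutron (β⁺ emission or electron capture).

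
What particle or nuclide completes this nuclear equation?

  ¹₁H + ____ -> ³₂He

deuteron

Conserve mass number: 1 + A = 3, so A = 2.
Conserve atomic number: 1 + Z = 2, so Z = 1.
A = 2 and Z = 1 is ²₁H — a deuteron.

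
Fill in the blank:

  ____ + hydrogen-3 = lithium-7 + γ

alpha particle

Conserve mass number: A + 3 = 7 + 0, so A = 4.
Conserve atomic number: Z + 1 = 3 + 0, so Z = 2.
A = 4 and Z = 2 is helium-4 — an alpha particle.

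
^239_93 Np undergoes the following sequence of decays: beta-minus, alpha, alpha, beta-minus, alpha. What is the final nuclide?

Ac-227

Start: (A, Z) = (239, 93).
After β⁻: (239, 94).
After α: (235, 92).
After α: (231, 90).
After β⁻: (231, 91).
After α: (227, 89).
Z = 89 is actinium.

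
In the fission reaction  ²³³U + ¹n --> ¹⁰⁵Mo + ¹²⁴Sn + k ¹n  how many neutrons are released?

5

Conserve mass number: 234 = 105 + 124 + k, so k = 234 − 229 = 5.
Check atomic number: 92 = 42 + 50 + 0 = 92. ✓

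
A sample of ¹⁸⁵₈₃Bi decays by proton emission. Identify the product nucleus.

Pb-184

Proton emission: mass number changes by -1, atomic number by -1.
A: 185 − 1 = 184; Z: 83 − 1 = 82.
Z = 82 is lead, so the daughter is ¹⁸⁴₈₂Pb.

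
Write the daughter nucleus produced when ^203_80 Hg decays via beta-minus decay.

Tl-203

Beta-minus decay: mass number changes by +0, atomic number by +1.
A: 203 = 203; Z: 80 + 1 = 81.
Z = 81 is thallium, so the daughter is ^203_81 Tl.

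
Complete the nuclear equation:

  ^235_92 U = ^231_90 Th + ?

Conserve mass number: 235 = 231 + A, so A = 4.
Conserve atomic number: 92 = 90 + Z, so Z = 2.
A = 4 and Z = 2 is ^4_2 He — an alpha particle.

alpha particle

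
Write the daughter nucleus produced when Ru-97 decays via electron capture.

Electron capture: mass number changes by +0, atomic number by -1.
A: 97 = 97; Z: 44 − 1 = 43.
Z = 43 is technetium, so the daughter is Tc-97.

Tc-97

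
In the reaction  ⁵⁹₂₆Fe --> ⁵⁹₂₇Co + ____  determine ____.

Conserve mass number: 59 = 59 + A, so A = 0.
Conserve atomic number: 26 = 27 + Z, so Z = -1.
A = 0 and Z = -1 is ⁰₋₁e — a beta-minus particle.

beta-minus particle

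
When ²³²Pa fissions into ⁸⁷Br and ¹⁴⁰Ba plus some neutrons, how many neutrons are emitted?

5

Conserve mass number: 232 = 87 + 140 + k, so k = 232 − 227 = 5.
Check atomic number: 91 = 35 + 56 + 0 = 91. ✓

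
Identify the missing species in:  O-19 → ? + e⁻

Conserve mass number: 19 = A + 0, so A = 19.
Conserve atomic number: 8 = Z − 1, so Z = 9.
Z = 9 is fluorine, so the species is F-19.

F-19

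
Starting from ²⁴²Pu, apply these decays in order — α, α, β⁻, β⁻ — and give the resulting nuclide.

Start: (A, Z) = (242, 94).
After α: (238, 92).
After α: (234, 90).
After β⁻: (234, 91).
After β⁻: (234, 92).
Z = 92 is uranium.

U-234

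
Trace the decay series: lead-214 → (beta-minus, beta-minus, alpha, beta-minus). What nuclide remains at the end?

Bi-210

Start: (A, Z) = (214, 82).
After β⁻: (214, 83).
After β⁻: (214, 84).
After α: (210, 82).
After β⁻: (210, 83).
Z = 83 is bismuth.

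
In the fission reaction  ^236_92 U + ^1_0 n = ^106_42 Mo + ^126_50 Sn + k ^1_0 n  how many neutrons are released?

5

Conserve mass number: 237 = 106 + 126 + k, so k = 237 − 232 = 5.
Check atomic number: 92 = 42 + 50 + 0 = 92. ✓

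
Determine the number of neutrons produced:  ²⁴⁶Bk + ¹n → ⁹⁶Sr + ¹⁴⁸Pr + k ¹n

Conserve mass number: 247 = 96 + 148 + k, so k = 247 − 244 = 3.
Check atomic number: 97 = 38 + 59 + 0 = 97. ✓

3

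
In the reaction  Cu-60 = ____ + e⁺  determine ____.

Conserve mass number: 60 = A + 0, so A = 60.
Conserve atomic number: 29 = Z + 1, so Z = 28.
Z = 28 is nickel, so the species is Ni-60.

Ni-60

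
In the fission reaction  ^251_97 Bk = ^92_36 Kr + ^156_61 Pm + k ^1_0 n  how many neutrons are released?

Conserve mass number: 251 = 92 + 156 + k, so k = 251 − 248 = 3.
Check atomic number: 97 = 36 + 61 + 0 = 97. ✓

3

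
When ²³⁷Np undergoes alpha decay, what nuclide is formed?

Alpha decay: mass number changes by -4, atomic number by -2.
A: 237 − 4 = 233; Z: 93 − 2 = 91.
Z = 91 is protactinium, so the daughter is ²³³Pa.

Pa-233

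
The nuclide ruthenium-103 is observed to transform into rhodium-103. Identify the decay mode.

ΔA = 103 − 103 = 0; ΔZ = 45 − 44 = +1.
A is unchanged and Z rises by 1 — a neutron has become a proton (β⁻ decay).

beta-minus decay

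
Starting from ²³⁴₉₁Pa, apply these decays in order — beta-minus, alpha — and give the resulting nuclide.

Th-230

Start: (A, Z) = (234, 91).
After β⁻: (234, 92).
After α: (230, 90).
Z = 90 is thorium.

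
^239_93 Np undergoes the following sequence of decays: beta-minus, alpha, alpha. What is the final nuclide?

Start: (A, Z) = (239, 93).
After β⁻: (239, 94).
After α: (235, 92).
After α: (231, 90).
Z = 90 is thorium.

Th-231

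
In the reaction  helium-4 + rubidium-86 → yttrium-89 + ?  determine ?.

Conserve mass number: 4 + 86 = 89 + A, so A = 1.
Conserve atomic number: 2 + 37 = 39 + Z, so Z = 0.
A = 1 and Z = 0 is neutron — a neutron.

neutron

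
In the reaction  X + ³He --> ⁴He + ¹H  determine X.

Conserve mass number: A + 3 = 4 + 1, so A = 2.
Conserve atomic number: Z + 2 = 2 + 1, so Z = 1.
A = 2 and Z = 1 is ²H — a deuteron.

deuteron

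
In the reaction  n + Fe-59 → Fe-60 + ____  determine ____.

Conserve mass number: 1 + 59 = 60 + A, so A = 0.
Conserve atomic number: 0 + 26 = 26 + Z, so Z = 0.
A = 0 and Z = 0 is γ — a gamma ray.

gamma ray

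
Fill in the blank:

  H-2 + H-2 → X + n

Conserve mass number: 2 + 2 = A + 1, so A = 3.
Conserve atomic number: 1 + 1 = Z + 0, so Z = 2.
Z = 2 is helium, so the species is He-3.

He-3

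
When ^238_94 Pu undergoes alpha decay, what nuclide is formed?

U-234

Alpha decay: mass number changes by -4, atomic number by -2.
A: 238 − 4 = 234; Z: 94 − 2 = 92.
Z = 92 is uranium, so the daughter is ^234_92 U.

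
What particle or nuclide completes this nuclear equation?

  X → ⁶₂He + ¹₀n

Conserve mass number: A = 6 + 1, so A = 7.
Conserve atomic number: Z = 2 + 0, so Z = 2.
Z = 2 is helium, so the species is ⁷₂He.

He-7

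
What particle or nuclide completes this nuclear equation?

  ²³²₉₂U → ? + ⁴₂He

Conserve mass number: 232 = A + 4, so A = 228.
Conserve atomic number: 92 = Z + 2, so Z = 90.
Z = 90 is thorium, so the species is ²²⁸₉₀Th.

Th-228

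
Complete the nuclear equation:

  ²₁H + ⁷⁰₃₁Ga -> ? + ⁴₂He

Conserve mass number: 2 + 70 = A + 4, so A = 68.
Conserve atomic number: 1 + 31 = Z + 2, so Z = 30.
Z = 30 is zinc, so the species is ⁶⁸₃₀Zn.

Zn-68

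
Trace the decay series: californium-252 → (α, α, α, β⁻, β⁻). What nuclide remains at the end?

Pu-240

Start: (A, Z) = (252, 98).
After α: (248, 96).
After α: (244, 94).
After α: (240, 92).
After β⁻: (240, 93).
After β⁻: (240, 94).
Z = 94 is plutonium.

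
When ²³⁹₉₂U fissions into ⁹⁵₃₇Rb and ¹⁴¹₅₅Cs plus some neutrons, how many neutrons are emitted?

3

Conserve mass number: 239 = 95 + 141 + k, so k = 239 − 236 = 3.
Check atomic number: 92 = 37 + 55 + 0 = 92. ✓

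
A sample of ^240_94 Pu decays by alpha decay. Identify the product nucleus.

U-236

Alpha decay: mass number changes by -4, atomic number by -2.
A: 240 − 4 = 236; Z: 94 − 2 = 92.
Z = 92 is uranium, so the daughter is ^236_92 U.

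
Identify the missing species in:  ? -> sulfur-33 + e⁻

P-33

Conserve mass number: A = 33 + 0, so A = 33.
Conserve atomic number: Z = 16 − 1, so Z = 15.
Z = 15 is phosphorus, so the species is phosphorus-33.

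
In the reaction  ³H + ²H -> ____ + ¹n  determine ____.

He-4

Conserve mass number: 3 + 2 = A + 1, so A = 4.
Conserve atomic number: 1 + 1 = Z + 0, so Z = 2.
A = 4 and Z = 2 is ⁴He — an alpha particle.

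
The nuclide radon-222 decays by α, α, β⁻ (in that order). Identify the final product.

Bi-214

Start: (A, Z) = (222, 86).
After α: (218, 84).
After α: (214, 82).
After β⁻: (214, 83).
Z = 83 is bismuth.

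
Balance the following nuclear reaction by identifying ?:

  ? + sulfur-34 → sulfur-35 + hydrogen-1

deuteron

Conserve mass number: A + 34 = 35 + 1, so A = 2.
Conserve atomic number: Z + 16 = 16 + 1, so Z = 1.
A = 2 and Z = 1 is hydrogen-2 — a deuteron.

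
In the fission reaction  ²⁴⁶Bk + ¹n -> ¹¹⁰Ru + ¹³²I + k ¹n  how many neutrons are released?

5

Conserve mass number: 247 = 110 + 132 + k, so k = 247 − 242 = 5.
Check atomic number: 97 = 44 + 53 + 0 = 97. ✓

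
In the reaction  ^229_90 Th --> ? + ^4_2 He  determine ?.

Conserve mass number: 229 = A + 4, so A = 225.
Conserve atomic number: 90 = Z + 2, so Z = 88.
Z = 88 is radium, so the species is ^225_88 Ra.

Ra-225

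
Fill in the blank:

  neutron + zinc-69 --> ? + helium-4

Ni-66

Conserve mass number: 1 + 69 = A + 4, so A = 66.
Conserve atomic number: 0 + 30 = Z + 2, so Z = 28.
Z = 28 is nickel, so the species is nickel-66.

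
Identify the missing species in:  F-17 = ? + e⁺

Conserve mass number: 17 = A + 0, so A = 17.
Conserve atomic number: 9 = Z + 1, so Z = 8.
Z = 8 is oxygen, so the species is O-17.

O-17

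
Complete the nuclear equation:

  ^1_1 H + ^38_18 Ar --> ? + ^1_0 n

Conserve mass number: 1 + 38 = A + 1, so A = 38.
Conserve atomic number: 1 + 18 = Z + 0, so Z = 19.
Z = 19 is potassium, so the species is ^38_19 K.

K-38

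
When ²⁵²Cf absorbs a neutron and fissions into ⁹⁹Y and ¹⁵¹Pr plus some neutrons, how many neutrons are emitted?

Conserve mass number: 253 = 99 + 151 + k, so k = 253 − 250 = 3.
Check atomic number: 98 = 39 + 59 + 0 = 98. ✓

3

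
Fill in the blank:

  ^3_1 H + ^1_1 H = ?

Conserve mass number: 3 + 1 = A, so A = 4.
Conserve atomic number: 1 + 1 = Z, so Z = 2.
A = 4 and Z = 2 is ^4_2 He — an alpha particle.

He-4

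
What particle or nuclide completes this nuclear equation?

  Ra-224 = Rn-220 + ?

Conserve mass number: 224 = 220 + A, so A = 4.
Conserve atomic number: 88 = 86 + Z, so Z = 2.
A = 4 and Z = 2 is He-4 — an alpha particle.

alpha particle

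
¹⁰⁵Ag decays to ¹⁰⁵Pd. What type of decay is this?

ΔA = 105 − 105 = 0; ΔZ = 46 − 47 = -1.
A is unchanged and Z drops by 1 — a proton has become a neutron (β⁺ emission or electron capture).

beta-plus decay or electron capture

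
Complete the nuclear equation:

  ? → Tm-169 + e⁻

Conserve mass number: A = 169 + 0, so A = 169.
Conserve atomic number: Z = 69 − 1, so Z = 68.
Z = 68 is erbium, so the species is Er-169.

Er-169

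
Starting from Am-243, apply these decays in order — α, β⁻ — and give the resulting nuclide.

Pu-239

Start: (A, Z) = (243, 95).
After α: (239, 93).
After β⁻: (239, 94).
Z = 94 is plutonium.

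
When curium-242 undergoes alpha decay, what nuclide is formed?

Alpha decay: mass number changes by -4, atomic number by -2.
A: 242 − 4 = 238; Z: 96 − 2 = 94.
Z = 94 is plutonium, so the daughter is plutonium-238.

Pu-238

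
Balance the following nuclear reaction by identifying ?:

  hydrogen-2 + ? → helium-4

deuteron

Conserve mass number: 2 + A = 4, so A = 2.
Conserve atomic number: 1 + Z = 2, so Z = 1.
A = 2 and Z = 1 is hydrogen-2 — a deuteron.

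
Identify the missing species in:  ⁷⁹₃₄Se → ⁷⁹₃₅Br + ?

Conserve mass number: 79 = 79 + A, so A = 0.
Conserve atomic number: 34 = 35 + Z, so Z = -1.
A = 0 and Z = -1 is ⁰₋₁e — a beta-minus particle.

beta-minus particle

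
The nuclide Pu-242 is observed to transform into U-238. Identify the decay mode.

ΔA = 238 − 242 = -4; ΔZ = 92 − 94 = -2.
A drops by 4 and Z drops by 2 — the signature of alpha emission.

alpha decay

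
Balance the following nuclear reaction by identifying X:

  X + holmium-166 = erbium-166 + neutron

proton

Conserve mass number: A + 166 = 166 + 1, so A = 1.
Conserve atomic number: Z + 67 = 68 + 0, so Z = 1.
A = 1 and Z = 1 is hydrogen-1 — a proton.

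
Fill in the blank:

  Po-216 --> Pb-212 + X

alpha particle

Conserve mass number: 216 = 212 + A, so A = 4.
Conserve atomic number: 84 = 82 + Z, so Z = 2.
A = 4 and Z = 2 is He-4 — an alpha particle.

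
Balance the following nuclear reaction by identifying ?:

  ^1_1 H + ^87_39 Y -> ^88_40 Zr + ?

Conserve mass number: 1 + 87 = 88 + A, so A = 0.
Conserve atomic number: 1 + 39 = 40 + Z, so Z = 0.
A = 0 and Z = 0 is ^0_0 γ — a gamma ray.

gamma ray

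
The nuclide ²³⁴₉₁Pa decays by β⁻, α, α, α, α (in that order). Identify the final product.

Po-218

Start: (A, Z) = (234, 91).
After β⁻: (234, 92).
After α: (230, 90).
After α: (226, 88).
After α: (222, 86).
After α: (218, 84).
Z = 84 is polonium.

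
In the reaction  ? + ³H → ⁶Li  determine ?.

He-3

Conserve mass number: A + 3 = 6, so A = 3.
Conserve atomic number: Z + 1 = 3, so Z = 2.
Z = 2 is helium, so the species is ³He.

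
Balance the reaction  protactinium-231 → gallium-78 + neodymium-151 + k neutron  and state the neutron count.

Conserve mass number: 231 = 78 + 151 + k, so k = 231 − 229 = 2.
Check atomic number: 91 = 31 + 60 + 0 = 91. ✓

2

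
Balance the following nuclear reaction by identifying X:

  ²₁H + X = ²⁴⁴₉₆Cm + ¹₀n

Conserve mass number: 2 + A = 244 + 1, so A = 243.
Conserve atomic number: 1 + Z = 96 + 0, so Z = 95.
Z = 95 is americium, so the species is ²⁴³₉₅Am.

Am-243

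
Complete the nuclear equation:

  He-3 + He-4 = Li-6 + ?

Conserve mass number: 3 + 4 = 6 + A, so A = 1.
Conserve atomic number: 2 + 2 = 3 + Z, so Z = 1.
A = 1 and Z = 1 is H-1 — a proton.

proton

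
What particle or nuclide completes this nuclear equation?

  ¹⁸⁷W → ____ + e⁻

Conserve mass number: 187 = A + 0, so A = 187.
Conserve atomic number: 74 = Z − 1, so Z = 75.
Z = 75 is rhenium, so the species is ¹⁸⁷Re.

Re-187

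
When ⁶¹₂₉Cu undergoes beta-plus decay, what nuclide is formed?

Ni-61

Beta-plus decay: mass number changes by +0, atomic number by -1.
A: 61 = 61; Z: 29 − 1 = 28.
Z = 28 is nickel, so the daughter is ⁶¹₂₈Ni.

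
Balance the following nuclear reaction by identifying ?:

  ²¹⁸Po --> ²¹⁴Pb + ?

Conserve mass number: 218 = 214 + A, so A = 4.
Conserve atomic number: 84 = 82 + Z, so Z = 2.
A = 4 and Z = 2 is ⁴He — an alpha particle.

alpha particle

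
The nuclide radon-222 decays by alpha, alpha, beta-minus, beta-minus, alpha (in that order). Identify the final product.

Start: (A, Z) = (222, 86).
After α: (218, 84).
After α: (214, 82).
After β⁻: (214, 83).
After β⁻: (214, 84).
After α: (210, 82).
Z = 82 is lead.

Pb-210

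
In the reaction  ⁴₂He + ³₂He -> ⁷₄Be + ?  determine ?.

Conserve mass number: 4 + 3 = 7 + A, so A = 0.
Conserve atomic number: 2 + 2 = 4 + Z, so Z = 0.
A = 0 and Z = 0 is ⁰₀γ — a gamma ray.

gamma ray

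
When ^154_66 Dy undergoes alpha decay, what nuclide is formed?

Alpha decay: mass number changes by -4, atomic number by -2.
A: 154 − 4 = 150; Z: 66 − 2 = 64.
Z = 64 is gadolinium, so the daughter is ^150_64 Gd.

Gd-150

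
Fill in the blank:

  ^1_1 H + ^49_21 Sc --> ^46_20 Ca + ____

alpha particle

Conserve mass number: 1 + 49 = 46 + A, so A = 4.
Conserve atomic number: 1 + 21 = 20 + Z, so Z = 2.
A = 4 and Z = 2 is ^4_2 He — an alpha particle.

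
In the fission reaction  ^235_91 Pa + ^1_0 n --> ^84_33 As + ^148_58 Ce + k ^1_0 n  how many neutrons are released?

Conserve mass number: 236 = 84 + 148 + k, so k = 236 − 232 = 4.
Check atomic number: 91 = 33 + 58 + 0 = 91. ✓

4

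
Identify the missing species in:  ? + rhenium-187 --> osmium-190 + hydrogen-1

Conserve mass number: A + 187 = 190 + 1, so A = 4.
Conserve atomic number: Z + 75 = 76 + 1, so Z = 2.
A = 4 and Z = 2 is helium-4 — an alpha particle.

alpha particle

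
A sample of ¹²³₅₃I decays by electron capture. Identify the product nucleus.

Te-123

Electron capture: mass number changes by +0, atomic number by -1.
A: 123 = 123; Z: 53 − 1 = 52.
Z = 52 is tellurium, so the daughter is ¹²³₅₂Te.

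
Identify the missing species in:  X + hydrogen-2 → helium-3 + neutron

deuteron

Conserve mass number: A + 2 = 3 + 1, so A = 2.
Conserve atomic number: Z + 1 = 2 + 0, so Z = 1.
A = 2 and Z = 1 is hydrogen-2 — a deuteron.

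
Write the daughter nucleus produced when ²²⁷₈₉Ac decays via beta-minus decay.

Th-227

Beta-minus decay: mass number changes by +0, atomic number by +1.
A: 227 = 227; Z: 89 + 1 = 90.
Z = 90 is thorium, so the daughter is ²²⁷₉₀Th.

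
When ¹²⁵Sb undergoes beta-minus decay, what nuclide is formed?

Beta-minus decay: mass number changes by +0, atomic number by +1.
A: 125 = 125; Z: 51 + 1 = 52.
Z = 52 is tellurium, so the daughter is ¹²⁵Te.

Te-125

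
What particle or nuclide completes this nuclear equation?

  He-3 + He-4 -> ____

Conserve mass number: 3 + 4 = A, so A = 7.
Conserve atomic number: 2 + 2 = Z, so Z = 4.
Z = 4 is beryllium, so the species is Be-7.

Be-7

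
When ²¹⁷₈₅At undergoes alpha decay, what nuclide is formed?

Bi-213

Alpha decay: mass number changes by -4, atomic number by -2.
A: 217 − 4 = 213; Z: 85 − 2 = 83.
Z = 83 is bismuth, so the daughter is ²¹³₈₃Bi.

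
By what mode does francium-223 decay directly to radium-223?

beta-minus decay

ΔA = 223 − 223 = 0; ΔZ = 88 − 87 = +1.
A is unchanged and Z rises by 1 — a neutron has become a proton (β⁻ decay).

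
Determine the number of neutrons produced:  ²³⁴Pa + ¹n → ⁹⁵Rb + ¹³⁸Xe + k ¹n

Conserve mass number: 235 = 95 + 138 + k, so k = 235 − 233 = 2.
Check atomic number: 91 = 37 + 54 + 0 = 91. ✓

2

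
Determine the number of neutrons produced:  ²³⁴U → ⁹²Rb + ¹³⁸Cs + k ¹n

Conserve mass number: 234 = 92 + 138 + k, so k = 234 − 230 = 4.
Check atomic number: 92 = 37 + 55 + 0 = 92. ✓

4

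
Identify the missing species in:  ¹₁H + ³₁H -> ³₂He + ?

Conserve mass number: 1 + 3 = 3 + A, so A = 1.
Conserve atomic number: 1 + 1 = 2 + Z, so Z = 0.
A = 1 and Z = 0 is ¹₀n — a neutron.

neutron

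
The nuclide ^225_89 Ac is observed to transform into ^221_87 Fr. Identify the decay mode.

ΔA = 221 − 225 = -4; ΔZ = 87 − 89 = -2.
A drops by 4 and Z drops by 2 — the signature of alpha emission.

alpha decay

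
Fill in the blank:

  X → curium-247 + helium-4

Conserve mass number: A = 247 + 4, so A = 251.
Conserve atomic number: Z = 96 + 2, so Z = 98.
Z = 98 is californium, so the species is californium-251.

Cf-251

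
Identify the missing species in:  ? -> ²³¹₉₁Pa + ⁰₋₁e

Conserve mass number: A = 231 + 0, so A = 231.
Conserve atomic number: Z = 91 − 1, so Z = 90.
Z = 90 is thorium, so the species is ²³¹₉₀Th.

Th-231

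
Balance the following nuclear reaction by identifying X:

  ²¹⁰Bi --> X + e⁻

Po-210

Conserve mass number: 210 = A + 0, so A = 210.
Conserve atomic number: 83 = Z − 1, so Z = 84.
Z = 84 is polonium, so the species is ²¹⁰Po.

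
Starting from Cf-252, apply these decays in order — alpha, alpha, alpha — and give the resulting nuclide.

Start: (A, Z) = (252, 98).
After α: (248, 96).
After α: (244, 94).
After α: (240, 92).
Z = 92 is uranium.

U-240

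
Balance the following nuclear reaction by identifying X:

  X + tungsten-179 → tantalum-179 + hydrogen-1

neutron

Conserve mass number: A + 179 = 179 + 1, so A = 1.
Conserve atomic number: Z + 74 = 73 + 1, so Z = 0.
A = 1 and Z = 0 is neutron — a neutron.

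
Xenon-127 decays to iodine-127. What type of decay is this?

beta-plus decay or electron capture

ΔA = 127 − 127 = 0; ΔZ = 53 − 54 = -1.
A is unchanged and Z drops by 1 — a proton has become a neutron (β⁺ emission or electron capture).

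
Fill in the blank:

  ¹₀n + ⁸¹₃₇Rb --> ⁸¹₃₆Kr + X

Conserve mass number: 1 + 81 = 81 + A, so A = 1.
Conserve atomic number: 0 + 37 = 36 + Z, so Z = 1.
A = 1 and Z = 1 is ¹₁H — a proton.

proton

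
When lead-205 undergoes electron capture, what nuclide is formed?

Tl-205

Electron capture: mass number changes by +0, atomic number by -1.
A: 205 = 205; Z: 82 − 1 = 81.
Z = 81 is thallium, so the daughter is thallium-205.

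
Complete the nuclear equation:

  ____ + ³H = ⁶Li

He-3

Conserve mass number: A + 3 = 6, so A = 3.
Conserve atomic number: Z + 1 = 3, so Z = 2.
Z = 2 is helium, so the species is ³He.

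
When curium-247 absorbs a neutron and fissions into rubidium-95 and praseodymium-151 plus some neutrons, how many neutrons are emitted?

Conserve mass number: 248 = 95 + 151 + k, so k = 248 − 246 = 2.
Check atomic number: 96 = 37 + 59 + 0 = 96. ✓

2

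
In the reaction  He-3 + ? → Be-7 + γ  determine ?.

Conserve mass number: 3 + A = 7 + 0, so A = 4.
Conserve atomic number: 2 + Z = 4 + 0, so Z = 2.
A = 4 and Z = 2 is He-4 — an alpha particle.

alpha particle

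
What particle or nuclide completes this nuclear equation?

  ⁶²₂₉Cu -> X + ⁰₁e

Ni-62

Conserve mass number: 62 = A + 0, so A = 62.
Conserve atomic number: 29 = Z + 1, so Z = 28.
Z = 28 is nickel, so the species is ⁶²₂₈Ni.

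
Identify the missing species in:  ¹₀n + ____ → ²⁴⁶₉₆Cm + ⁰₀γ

Conserve mass number: 1 + A = 246 + 0, so A = 245.
Conserve atomic number: 0 + Z = 96 + 0, so Z = 96.
Z = 96 is curium, so the species is ²⁴⁵₉₆Cm.

Cm-245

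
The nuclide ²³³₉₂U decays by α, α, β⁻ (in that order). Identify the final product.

Ac-225

Start: (A, Z) = (233, 92).
After α: (229, 90).
After α: (225, 88).
After β⁻: (225, 89).
Z = 89 is actinium.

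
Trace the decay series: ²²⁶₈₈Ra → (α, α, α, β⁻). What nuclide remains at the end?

Bi-214

Start: (A, Z) = (226, 88).
After α: (222, 86).
After α: (218, 84).
After α: (214, 82).
After β⁻: (214, 83).
Z = 83 is bismuth.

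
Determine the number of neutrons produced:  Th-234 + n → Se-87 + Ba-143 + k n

Conserve mass number: 235 = 87 + 143 + k, so k = 235 − 230 = 5.
Check atomic number: 90 = 34 + 56 + 0 = 90. ✓

5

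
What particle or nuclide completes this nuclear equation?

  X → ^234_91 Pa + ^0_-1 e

Th-234

Conserve mass number: A = 234 + 0, so A = 234.
Conserve atomic number: Z = 91 − 1, so Z = 90.
Z = 90 is thorium, so the species is ^234_90 Th.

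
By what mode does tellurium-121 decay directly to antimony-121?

beta-plus decay or electron capture

ΔA = 121 − 121 = 0; ΔZ = 51 − 52 = -1.
A is unchanged and Z drops by 1 — a proton has become a neutron (β⁺ emission or electron capture).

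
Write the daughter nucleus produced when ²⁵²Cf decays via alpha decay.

Alpha decay: mass number changes by -4, atomic number by -2.
A: 252 − 4 = 248; Z: 98 − 2 = 96.
Z = 96 is curium, so the daughter is ²⁴⁸Cm.

Cm-248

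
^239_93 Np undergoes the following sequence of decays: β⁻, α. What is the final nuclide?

U-235

Start: (A, Z) = (239, 93).
After β⁻: (239, 94).
After α: (235, 92).
Z = 92 is uranium.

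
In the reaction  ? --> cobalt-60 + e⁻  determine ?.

Conserve mass number: A = 60 + 0, so A = 60.
Conserve atomic number: Z = 27 − 1, so Z = 26.
Z = 26 is iron, so the species is iron-60.

Fe-60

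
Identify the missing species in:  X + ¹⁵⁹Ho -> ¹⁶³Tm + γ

Conserve mass number: A + 159 = 163 + 0, so A = 4.
Conserve atomic number: Z + 67 = 69 + 0, so Z = 2.
A = 4 and Z = 2 is ⁴He — an alpha particle.

alpha particle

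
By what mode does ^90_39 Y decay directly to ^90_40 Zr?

ΔA = 90 − 90 = 0; ΔZ = 40 − 39 = +1.
A is unchanged and Z rises by 1 — a neutron has become a proton (β⁻ decay).

beta-minus decay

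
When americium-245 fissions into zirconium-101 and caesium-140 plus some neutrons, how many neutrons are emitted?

4

Conserve mass number: 245 = 101 + 140 + k, so k = 245 − 241 = 4.
Check atomic number: 95 = 40 + 55 + 0 = 95. ✓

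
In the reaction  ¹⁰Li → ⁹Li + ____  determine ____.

Conserve mass number: 10 = 9 + A, so A = 1.
Conserve atomic number: 3 = 3 + Z, so Z = 0.
A = 1 and Z = 0 is ¹n — a neutron.

neutron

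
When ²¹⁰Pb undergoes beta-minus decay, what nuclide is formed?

Beta-minus decay: mass number changes by +0, atomic number by +1.
A: 210 = 210; Z: 82 + 1 = 83.
Z = 83 is bismuth, so the daughter is ²¹⁰Bi.

Bi-210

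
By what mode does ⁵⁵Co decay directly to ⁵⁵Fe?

beta-plus decay or electron capture

ΔA = 55 − 55 = 0; ΔZ = 26 − 27 = -1.
A is unchanged and Z drops by 1 — a proton has become a neutron (β⁺ emission or electron capture).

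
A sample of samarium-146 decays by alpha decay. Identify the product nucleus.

Nd-142

Alpha decay: mass number changes by -4, atomic number by -2.
A: 146 − 4 = 142; Z: 62 − 2 = 60.
Z = 60 is neodymium, so the daughter is neodymium-142.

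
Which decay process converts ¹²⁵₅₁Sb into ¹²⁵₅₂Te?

ΔA = 125 − 125 = 0; ΔZ = 52 − 51 = +1.
A is unchanged and Z rises by 1 — a neutron has become a proton (β⁻ decay).

beta-minus decay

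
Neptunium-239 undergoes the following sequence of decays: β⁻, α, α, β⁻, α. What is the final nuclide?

Ac-227

Start: (A, Z) = (239, 93).
After β⁻: (239, 94).
After α: (235, 92).
After α: (231, 90).
After β⁻: (231, 91).
After α: (227, 89).
Z = 89 is actinium.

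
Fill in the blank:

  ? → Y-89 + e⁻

Conserve mass number: A = 89 + 0, so A = 89.
Conserve atomic number: Z = 39 − 1, so Z = 38.
Z = 38 is strontium, so the species is Sr-89.

Sr-89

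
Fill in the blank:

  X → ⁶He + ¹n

Conserve mass number: A = 6 + 1, so A = 7.
Conserve atomic number: Z = 2 + 0, so Z = 2.
Z = 2 is helium, so the species is ⁷He.

He-7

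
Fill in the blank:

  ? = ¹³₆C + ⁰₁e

N-13

Conserve mass number: A = 13 + 0, so A = 13.
Conserve atomic number: Z = 6 + 1, so Z = 7.
Z = 7 is nitrogen, so the species is ¹³₇N.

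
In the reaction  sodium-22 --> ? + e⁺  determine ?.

Ne-22

Conserve mass number: 22 = A + 0, so A = 22.
Conserve atomic number: 11 = Z + 1, so Z = 10.
Z = 10 is neon, so the species is neon-22.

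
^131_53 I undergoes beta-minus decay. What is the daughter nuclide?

Xe-131

Beta-minus decay: mass number changes by +0, atomic number by +1.
A: 131 = 131; Z: 53 + 1 = 54.
Z = 54 is xenon, so the daughter is ^131_54 Xe.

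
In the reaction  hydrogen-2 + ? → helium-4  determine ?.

deuteron

Conserve mass number: 2 + A = 4, so A = 2.
Conserve atomic number: 1 + Z = 2, so Z = 1.
A = 2 and Z = 1 is hydrogen-2 — a deuteron.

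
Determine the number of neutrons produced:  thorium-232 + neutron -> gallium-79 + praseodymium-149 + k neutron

Conserve mass number: 233 = 79 + 149 + k, so k = 233 − 228 = 5.
Check atomic number: 90 = 31 + 59 + 0 = 90. ✓

5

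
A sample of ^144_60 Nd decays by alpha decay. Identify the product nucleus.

Alpha decay: mass number changes by -4, atomic number by -2.
A: 144 − 4 = 140; Z: 60 − 2 = 58.
Z = 58 is cerium, so the daughter is ^140_58 Ce.

Ce-140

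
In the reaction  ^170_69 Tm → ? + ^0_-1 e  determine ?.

Conserve mass number: 170 = A + 0, so A = 170.
Conserve atomic number: 69 = Z − 1, so Z = 70.
Z = 70 is ytterbium, so the species is ^170_70 Yb.

Yb-170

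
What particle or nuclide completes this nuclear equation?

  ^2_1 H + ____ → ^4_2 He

deuteron

Conserve mass number: 2 + A = 4, so A = 2.
Conserve atomic number: 1 + Z = 2, so Z = 1.
A = 2 and Z = 1 is ^2_1 H — a deuteron.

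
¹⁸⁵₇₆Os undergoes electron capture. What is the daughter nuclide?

Electron capture: mass number changes by +0, atomic number by -1.
A: 185 = 185; Z: 76 − 1 = 75.
Z = 75 is rhenium, so the daughter is ¹⁸⁵₇₅Re.

Re-185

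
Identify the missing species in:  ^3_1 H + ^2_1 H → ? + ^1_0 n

Conserve mass number: 3 + 2 = A + 1, so A = 4.
Conserve atomic number: 1 + 1 = Z + 0, so Z = 2.
A = 4 and Z = 2 is ^4_2 He — an alpha particle.

He-4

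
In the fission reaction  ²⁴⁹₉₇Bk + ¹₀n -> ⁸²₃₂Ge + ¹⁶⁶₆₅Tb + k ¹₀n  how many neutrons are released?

Conserve mass number: 250 = 82 + 166 + k, so k = 250 − 248 = 2.
Check atomic number: 97 = 32 + 65 + 0 = 97. ✓

2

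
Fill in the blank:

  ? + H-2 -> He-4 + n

triton

Conserve mass number: A + 2 = 4 + 1, so A = 3.
Conserve atomic number: Z + 1 = 2 + 0, so Z = 1.
A = 3 and Z = 1 is H-3 — a triton.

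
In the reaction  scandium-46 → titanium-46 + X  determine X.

beta-minus particle

Conserve mass number: 46 = 46 + A, so A = 0.
Conserve atomic number: 21 = 22 + Z, so Z = -1.
A = 0 and Z = -1 is e⁻ — a beta-minus particle.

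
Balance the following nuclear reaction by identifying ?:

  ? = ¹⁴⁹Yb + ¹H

Lu-150

Conserve mass number: A = 149 + 1, so A = 150.
Conserve atomic number: Z = 70 + 1, so Z = 71.
Z = 71 is lutetium, so the species is ¹⁵⁰Lu.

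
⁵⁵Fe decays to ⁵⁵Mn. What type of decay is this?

ΔA = 55 − 55 = 0; ΔZ = 25 − 26 = -1.
A is unchanged and Z drops by 1 — a proton has become a neutron (β⁺ emission or electron capture).

beta-plus decay or electron capture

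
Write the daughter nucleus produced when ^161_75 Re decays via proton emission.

Proton emission: mass number changes by -1, atomic number by -1.
A: 161 − 1 = 160; Z: 75 − 1 = 74.
Z = 74 is tungsten, so the daughter is ^160_74 W.

W-160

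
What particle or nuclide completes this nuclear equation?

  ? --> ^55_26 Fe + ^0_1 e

Co-55

Conserve mass number: A = 55 + 0, so A = 55.
Conserve atomic number: Z = 26 + 1, so Z = 27.
Z = 27 is cobalt, so the species is ^55_27 Co.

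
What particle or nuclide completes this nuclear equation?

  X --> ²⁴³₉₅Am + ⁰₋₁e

Pu-243

Conserve mass number: A = 243 + 0, so A = 243.
Conserve atomic number: Z = 95 − 1, so Z = 94.
Z = 94 is plutonium, so the species is ²⁴³₉₄Pu.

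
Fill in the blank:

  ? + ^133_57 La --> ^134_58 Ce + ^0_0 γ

proton

Conserve mass number: A + 133 = 134 + 0, so A = 1.
Conserve atomic number: Z + 57 = 58 + 0, so Z = 1.
A = 1 and Z = 1 is ^1_1 H — a proton.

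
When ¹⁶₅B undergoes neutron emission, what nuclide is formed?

Neutron emission: mass number changes by -1, atomic number by +0.
A: 16 − 1 = 15; Z: 5 = 5.
Z = 5 is boron, so the daughter is ¹⁵₅B.

B-15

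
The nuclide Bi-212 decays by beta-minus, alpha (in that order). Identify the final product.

Start: (A, Z) = (212, 83).
After β⁻: (212, 84).
After α: (208, 82).
Z = 82 is lead.

Pb-208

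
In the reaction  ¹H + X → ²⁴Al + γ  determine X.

Conserve mass number: 1 + A = 24 + 0, so A = 23.
Conserve atomic number: 1 + Z = 13 + 0, so Z = 12.
Z = 12 is magnesium, so the species is ²³Mg.

Mg-23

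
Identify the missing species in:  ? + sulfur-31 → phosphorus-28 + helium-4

proton

Conserve mass number: A + 31 = 28 + 4, so A = 1.
Conserve atomic number: Z + 16 = 15 + 2, so Z = 1.
A = 1 and Z = 1 is hydrogen-1 — a proton.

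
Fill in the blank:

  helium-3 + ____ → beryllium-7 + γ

Conserve mass number: 3 + A = 7 + 0, so A = 4.
Conserve atomic number: 2 + Z = 4 + 0, so Z = 2.
A = 4 and Z = 2 is helium-4 — an alpha particle.

alpha particle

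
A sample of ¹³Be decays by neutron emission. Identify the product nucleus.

Neutron emission: mass number changes by -1, atomic number by +0.
A: 13 − 1 = 12; Z: 4 = 4.
Z = 4 is beryllium, so the daughter is ¹²Be.

Be-12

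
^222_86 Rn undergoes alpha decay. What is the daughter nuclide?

Alpha decay: mass number changes by -4, atomic number by -2.
A: 222 − 4 = 218; Z: 86 − 2 = 84.
Z = 84 is polonium, so the daughter is ^218_84 Po.

Po-218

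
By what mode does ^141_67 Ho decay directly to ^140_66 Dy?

proton emission

ΔA = 140 − 141 = -1; ΔZ = 66 − 67 = -1.
A drops by 1 and Z drops by 1 — a proton was emitted.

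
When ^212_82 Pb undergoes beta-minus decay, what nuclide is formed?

Beta-minus decay: mass number changes by +0, atomic number by +1.
A: 212 = 212; Z: 82 + 1 = 83.
Z = 83 is bismuth, so the daughter is ^212_83 Bi.

Bi-212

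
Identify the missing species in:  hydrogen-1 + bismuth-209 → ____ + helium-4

Conserve mass number: 1 + 209 = A + 4, so A = 206.
Conserve atomic number: 1 + 83 = Z + 2, so Z = 82.
Z = 82 is lead, so the species is lead-206.

Pb-206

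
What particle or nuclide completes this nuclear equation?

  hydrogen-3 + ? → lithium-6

Conserve mass number: 3 + A = 6, so A = 3.
Conserve atomic number: 1 + Z = 3, so Z = 2.
Z = 2 is helium, so the species is helium-3.

He-3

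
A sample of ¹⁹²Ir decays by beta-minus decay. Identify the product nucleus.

Beta-minus decay: mass number changes by +0, atomic number by +1.
A: 192 = 192; Z: 77 + 1 = 78.
Z = 78 is platinum, so the daughter is ¹⁹²Pt.

Pt-192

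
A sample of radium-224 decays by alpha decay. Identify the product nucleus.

Alpha decay: mass number changes by -4, atomic number by -2.
A: 224 − 4 = 220; Z: 88 − 2 = 86.
Z = 86 is radon, so the daughter is radon-220.

Rn-220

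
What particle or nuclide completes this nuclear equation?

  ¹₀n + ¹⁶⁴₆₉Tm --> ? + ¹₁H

Conserve mass number: 1 + 164 = A + 1, so A = 164.
Conserve atomic number: 0 + 69 = Z + 1, so Z = 68.
Z = 68 is erbium, so the species is ¹⁶⁴₆₈Er.

Er-164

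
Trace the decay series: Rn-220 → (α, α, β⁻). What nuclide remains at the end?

Start: (A, Z) = (220, 86).
After α: (216, 84).
After α: (212, 82).
After β⁻: (212, 83).
Z = 83 is bismuth.

Bi-212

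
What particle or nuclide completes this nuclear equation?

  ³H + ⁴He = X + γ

Li-7

Conserve mass number: 3 + 4 = A + 0, so A = 7.
Conserve atomic number: 1 + 2 = Z + 0, so Z = 3.
Z = 3 is lithium, so the species is ⁷Li.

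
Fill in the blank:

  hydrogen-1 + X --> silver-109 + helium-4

Conserve mass number: 1 + A = 109 + 4, so A = 112.
Conserve atomic number: 1 + Z = 47 + 2, so Z = 48.
Z = 48 is cadmium, so the species is cadmium-112.

Cd-112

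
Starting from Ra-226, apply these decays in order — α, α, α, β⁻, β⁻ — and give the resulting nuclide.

Po-214

Start: (A, Z) = (226, 88).
After α: (222, 86).
After α: (218, 84).
After α: (214, 82).
After β⁻: (214, 83).
After β⁻: (214, 84).
Z = 84 is polonium.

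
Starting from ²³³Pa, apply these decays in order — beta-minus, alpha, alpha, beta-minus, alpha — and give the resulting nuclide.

Start: (A, Z) = (233, 91).
After β⁻: (233, 92).
After α: (229, 90).
After α: (225, 88).
After β⁻: (225, 89).
After α: (221, 87).
Z = 87 is francium.

Fr-221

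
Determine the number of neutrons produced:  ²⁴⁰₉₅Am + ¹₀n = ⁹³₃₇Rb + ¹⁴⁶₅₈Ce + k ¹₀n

2

Conserve mass number: 241 = 93 + 146 + k, so k = 241 − 239 = 2.
Check atomic number: 95 = 37 + 58 + 0 = 95. ✓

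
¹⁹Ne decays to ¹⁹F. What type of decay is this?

ΔA = 19 − 19 = 0; ΔZ = 9 − 10 = -1.
A is unchanged and Z drops by 1 — a proton has become a neutron (β⁺ emission or electron capture).

beta-plus decay or electron capture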